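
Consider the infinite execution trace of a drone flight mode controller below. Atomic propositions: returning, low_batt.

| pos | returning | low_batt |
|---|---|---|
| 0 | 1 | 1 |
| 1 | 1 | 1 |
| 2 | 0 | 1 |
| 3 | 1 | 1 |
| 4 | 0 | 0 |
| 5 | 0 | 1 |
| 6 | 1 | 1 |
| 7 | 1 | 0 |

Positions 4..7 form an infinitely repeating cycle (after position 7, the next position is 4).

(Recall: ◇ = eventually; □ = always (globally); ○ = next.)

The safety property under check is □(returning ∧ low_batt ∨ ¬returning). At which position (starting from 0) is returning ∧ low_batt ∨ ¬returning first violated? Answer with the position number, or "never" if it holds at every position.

Check returning ∧ low_batt ∨ ¬returning at each position in order: 0 ✓, 1 ✓, 2 ✓, 3 ✓, 4 ✓, 5 ✓, 6 ✓.
At position 7 the labels are {returning}, so returning ∧ low_batt ∨ ¬returning is false there. This is the first violation.

7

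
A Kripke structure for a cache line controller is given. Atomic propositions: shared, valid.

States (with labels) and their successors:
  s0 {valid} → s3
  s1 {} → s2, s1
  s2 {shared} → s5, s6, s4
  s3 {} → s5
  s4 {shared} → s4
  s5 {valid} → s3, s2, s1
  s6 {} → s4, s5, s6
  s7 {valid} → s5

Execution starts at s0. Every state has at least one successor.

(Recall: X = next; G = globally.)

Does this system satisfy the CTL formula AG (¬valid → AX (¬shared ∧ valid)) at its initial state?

Violated

States satisfying ¬valid → AX (¬shared ∧ valid): {s0, s3, s5, s7}.
States satisfying AG (¬valid → AX (¬shared ∧ valid)): ∅.
s1 is reachable from s0 and violates ¬valid → AX (¬shared ∧ valid), so AG fails at s0.
s0 ∉ Sat(AG (¬valid → AX (¬shared ∧ valid))).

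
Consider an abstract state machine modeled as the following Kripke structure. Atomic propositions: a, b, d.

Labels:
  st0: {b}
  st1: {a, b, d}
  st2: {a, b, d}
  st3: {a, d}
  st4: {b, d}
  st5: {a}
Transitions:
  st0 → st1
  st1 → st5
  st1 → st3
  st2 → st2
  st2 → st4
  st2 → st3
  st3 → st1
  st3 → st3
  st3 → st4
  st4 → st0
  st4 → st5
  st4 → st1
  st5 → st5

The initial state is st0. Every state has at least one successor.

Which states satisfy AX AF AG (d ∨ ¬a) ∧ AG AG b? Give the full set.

States satisfying AF AG (d ∨ ¬a): ∅.
States satisfying AX AF AG (d ∨ ¬a): ∅.
States satisfying AG b: ∅.
States satisfying AG AG b: ∅.
States satisfying AX AF AG (d ∨ ¬a) ∧ AG AG b: ∅.

none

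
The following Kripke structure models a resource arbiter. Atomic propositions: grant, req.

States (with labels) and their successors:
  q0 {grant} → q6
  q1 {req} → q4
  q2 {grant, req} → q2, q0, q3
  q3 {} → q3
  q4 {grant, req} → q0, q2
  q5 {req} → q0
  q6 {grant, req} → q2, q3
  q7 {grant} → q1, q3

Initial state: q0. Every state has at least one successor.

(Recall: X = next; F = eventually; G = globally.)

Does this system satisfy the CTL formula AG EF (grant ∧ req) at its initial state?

States satisfying EF (grant ∧ req): {q0, q1, q2, q4, q5, q6, q7}.
States satisfying AG EF (grant ∧ req): ∅.
q3 is reachable from q0 and violates EF (grant ∧ req), so AG fails at q0.
q0 ∉ Sat(AG EF (grant ∧ req)).

Does not hold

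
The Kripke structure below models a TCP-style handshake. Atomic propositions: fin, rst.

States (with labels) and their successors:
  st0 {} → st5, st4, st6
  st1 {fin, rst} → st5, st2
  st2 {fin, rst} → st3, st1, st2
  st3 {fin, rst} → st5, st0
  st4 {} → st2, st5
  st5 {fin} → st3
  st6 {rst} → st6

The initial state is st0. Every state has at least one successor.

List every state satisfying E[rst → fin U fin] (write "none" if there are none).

States satisfying rst → fin: {st0, st1, st2, st3, st4, st5}.
States satisfying fin: {st1, st2, st3, st5}.
States satisfying E[rst → fin U fin]: {st0, st1, st2, st3, st4, st5}.

{st0, st1, st2, st3, st4, st5}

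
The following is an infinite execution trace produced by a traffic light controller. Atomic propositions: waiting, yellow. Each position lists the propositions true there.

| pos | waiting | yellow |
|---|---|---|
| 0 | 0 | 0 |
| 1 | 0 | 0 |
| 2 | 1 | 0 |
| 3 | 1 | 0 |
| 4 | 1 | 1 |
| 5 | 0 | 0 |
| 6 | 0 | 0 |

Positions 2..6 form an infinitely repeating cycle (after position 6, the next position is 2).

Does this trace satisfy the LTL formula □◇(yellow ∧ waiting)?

Yes

◇(yellow ∧ waiting) holds at every position 0..6, and those are all positions ever visited, so □◇(yellow ∧ waiting) holds.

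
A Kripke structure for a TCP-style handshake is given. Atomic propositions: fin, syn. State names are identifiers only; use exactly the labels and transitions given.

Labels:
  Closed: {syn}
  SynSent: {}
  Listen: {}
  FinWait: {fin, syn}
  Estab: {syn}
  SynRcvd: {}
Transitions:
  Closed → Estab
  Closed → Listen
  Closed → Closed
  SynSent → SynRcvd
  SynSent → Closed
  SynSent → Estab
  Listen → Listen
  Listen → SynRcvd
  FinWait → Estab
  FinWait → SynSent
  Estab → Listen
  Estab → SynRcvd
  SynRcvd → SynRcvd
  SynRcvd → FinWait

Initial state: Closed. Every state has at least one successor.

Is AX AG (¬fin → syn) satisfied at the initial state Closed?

No

States satisfying AG (¬fin → syn): ∅.
States satisfying AX AG (¬fin → syn): ∅.
Closed ∉ Sat(AX AG (¬fin → syn)).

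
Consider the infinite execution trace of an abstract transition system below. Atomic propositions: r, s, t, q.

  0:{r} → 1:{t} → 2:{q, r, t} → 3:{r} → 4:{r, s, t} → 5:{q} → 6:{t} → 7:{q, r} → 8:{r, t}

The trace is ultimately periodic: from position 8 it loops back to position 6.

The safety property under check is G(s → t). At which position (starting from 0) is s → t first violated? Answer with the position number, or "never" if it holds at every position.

never

s → t holds at every position 0..8, and those are all the positions the trace ever visits, so the invariant G(s → t) is never violated.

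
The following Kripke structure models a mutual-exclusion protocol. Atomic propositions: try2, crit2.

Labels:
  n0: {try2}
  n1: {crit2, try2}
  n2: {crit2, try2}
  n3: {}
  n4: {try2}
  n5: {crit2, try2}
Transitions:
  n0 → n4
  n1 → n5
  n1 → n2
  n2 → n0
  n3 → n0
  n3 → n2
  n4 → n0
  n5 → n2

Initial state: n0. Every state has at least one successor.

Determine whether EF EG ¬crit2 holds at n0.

Yes

States satisfying EG ¬crit2: {n0, n3, n4}.
States satisfying EF EG ¬crit2: {n0, n1, n2, n3, n4, n5}.
Some path from n0 reaches a state where EG ¬crit2 holds.
n0 ∈ Sat(EF EG ¬crit2).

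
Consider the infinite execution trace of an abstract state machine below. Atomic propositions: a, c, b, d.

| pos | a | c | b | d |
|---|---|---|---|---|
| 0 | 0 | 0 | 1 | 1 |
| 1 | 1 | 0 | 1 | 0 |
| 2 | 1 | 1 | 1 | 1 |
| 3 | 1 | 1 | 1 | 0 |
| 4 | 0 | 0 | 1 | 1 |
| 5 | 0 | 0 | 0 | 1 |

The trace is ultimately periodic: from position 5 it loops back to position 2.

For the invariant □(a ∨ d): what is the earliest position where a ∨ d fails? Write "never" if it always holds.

never

a ∨ d holds at every position 0..5, and those are all the positions the trace ever visits, so the invariant □(a ∨ d) is never violated.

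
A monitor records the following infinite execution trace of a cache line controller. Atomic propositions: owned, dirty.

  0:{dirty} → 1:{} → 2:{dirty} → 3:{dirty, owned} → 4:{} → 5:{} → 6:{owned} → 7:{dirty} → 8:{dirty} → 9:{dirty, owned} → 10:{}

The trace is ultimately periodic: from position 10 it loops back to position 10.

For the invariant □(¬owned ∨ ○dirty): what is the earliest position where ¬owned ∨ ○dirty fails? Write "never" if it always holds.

3

Check ¬owned ∨ ○dirty at each position in order: 0 ✓, 1 ✓, 2 ✓.
At position 3 the labels are {dirty, owned} and the next position 4 has {}, so ¬owned ∨ ○dirty is false there. This is the first violation.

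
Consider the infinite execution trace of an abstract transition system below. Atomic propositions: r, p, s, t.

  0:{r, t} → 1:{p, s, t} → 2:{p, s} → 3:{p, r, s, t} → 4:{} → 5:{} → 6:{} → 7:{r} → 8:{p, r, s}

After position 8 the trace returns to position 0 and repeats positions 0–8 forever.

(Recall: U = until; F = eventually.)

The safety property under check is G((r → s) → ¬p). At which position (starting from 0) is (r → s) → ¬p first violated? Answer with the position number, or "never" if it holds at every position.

1

Check (r → s) → ¬p at each position in order: 0 ✓.
At position 1 the labels are {p, s, t}, so (r → s) → ¬p is false there. This is the first violation.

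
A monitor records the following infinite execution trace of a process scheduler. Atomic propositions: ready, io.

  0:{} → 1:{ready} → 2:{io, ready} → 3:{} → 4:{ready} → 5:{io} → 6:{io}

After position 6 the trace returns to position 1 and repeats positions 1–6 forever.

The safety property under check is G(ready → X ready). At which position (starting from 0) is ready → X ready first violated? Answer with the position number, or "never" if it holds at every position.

2

Check ready → X ready at each position in order: 0 ✓, 1 ✓.
At position 2 the labels are {io, ready} and the next position 3 has {}, so ready → X ready is false there. This is the first violation.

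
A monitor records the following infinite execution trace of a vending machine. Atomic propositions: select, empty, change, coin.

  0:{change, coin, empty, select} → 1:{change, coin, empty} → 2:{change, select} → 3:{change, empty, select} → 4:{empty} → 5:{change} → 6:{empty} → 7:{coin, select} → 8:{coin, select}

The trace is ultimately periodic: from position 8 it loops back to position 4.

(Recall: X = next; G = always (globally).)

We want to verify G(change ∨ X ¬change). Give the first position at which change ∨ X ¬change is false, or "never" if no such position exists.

Check change ∨ X ¬change at each position in order: 0 ✓, 1 ✓, 2 ✓, 3 ✓.
At position 4 the labels are {empty} and the next position 5 has {change}, so change ∨ X ¬change is false there. This is the first violation.

4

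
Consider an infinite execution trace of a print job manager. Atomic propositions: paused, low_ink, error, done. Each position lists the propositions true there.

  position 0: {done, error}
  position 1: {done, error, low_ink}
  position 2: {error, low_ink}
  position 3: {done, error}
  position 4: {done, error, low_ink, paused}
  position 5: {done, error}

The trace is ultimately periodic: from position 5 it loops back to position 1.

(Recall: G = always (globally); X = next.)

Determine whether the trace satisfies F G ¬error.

Does not hold

G ¬error is false at every position 0..5, so it never becomes true and F G ¬error fails.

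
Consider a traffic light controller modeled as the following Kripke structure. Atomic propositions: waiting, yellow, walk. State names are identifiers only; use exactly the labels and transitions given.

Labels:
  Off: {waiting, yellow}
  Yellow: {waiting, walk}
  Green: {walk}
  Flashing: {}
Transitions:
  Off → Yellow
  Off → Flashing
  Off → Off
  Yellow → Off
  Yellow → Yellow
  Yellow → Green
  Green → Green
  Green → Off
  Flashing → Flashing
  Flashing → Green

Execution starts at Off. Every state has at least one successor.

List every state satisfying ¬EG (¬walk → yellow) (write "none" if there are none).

{Flashing}

States satisfying ¬walk → yellow: {Off, Yellow, Green}.
States satisfying EG (¬walk → yellow): {Off, Yellow, Green}.
States satisfying ¬EG (¬walk → yellow): {Flashing}.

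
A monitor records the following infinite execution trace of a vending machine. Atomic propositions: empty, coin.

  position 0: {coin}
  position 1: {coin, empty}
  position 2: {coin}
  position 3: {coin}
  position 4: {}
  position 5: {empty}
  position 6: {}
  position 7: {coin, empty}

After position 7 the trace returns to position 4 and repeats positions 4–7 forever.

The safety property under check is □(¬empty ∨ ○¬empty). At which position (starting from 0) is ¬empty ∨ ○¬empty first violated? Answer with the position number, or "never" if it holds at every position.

¬empty ∨ ○¬empty holds at every position 0..7, and those are all the positions the trace ever visits, so the invariant □(¬empty ∨ ○¬empty) is never violated.

never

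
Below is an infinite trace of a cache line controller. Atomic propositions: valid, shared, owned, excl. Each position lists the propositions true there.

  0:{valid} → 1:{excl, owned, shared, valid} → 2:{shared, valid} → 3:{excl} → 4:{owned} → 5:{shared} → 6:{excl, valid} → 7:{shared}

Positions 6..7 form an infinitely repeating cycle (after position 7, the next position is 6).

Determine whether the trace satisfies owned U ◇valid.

Yes

Walking from position 0: ◇valid first holds at position 0, and owned holds at every earlier position along the way, so owned U ◇valid holds.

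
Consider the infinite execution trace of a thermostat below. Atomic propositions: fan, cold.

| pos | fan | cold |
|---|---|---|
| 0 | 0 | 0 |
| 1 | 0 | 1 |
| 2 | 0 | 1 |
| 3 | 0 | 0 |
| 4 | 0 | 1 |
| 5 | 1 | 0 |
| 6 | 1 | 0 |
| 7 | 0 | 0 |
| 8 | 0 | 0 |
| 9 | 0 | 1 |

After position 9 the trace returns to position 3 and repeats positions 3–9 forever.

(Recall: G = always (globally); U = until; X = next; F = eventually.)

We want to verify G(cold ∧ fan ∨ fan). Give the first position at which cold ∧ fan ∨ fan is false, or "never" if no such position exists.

0

At position 0 the labels are {}, so cold ∧ fan ∨ fan is false there. This is the first violation.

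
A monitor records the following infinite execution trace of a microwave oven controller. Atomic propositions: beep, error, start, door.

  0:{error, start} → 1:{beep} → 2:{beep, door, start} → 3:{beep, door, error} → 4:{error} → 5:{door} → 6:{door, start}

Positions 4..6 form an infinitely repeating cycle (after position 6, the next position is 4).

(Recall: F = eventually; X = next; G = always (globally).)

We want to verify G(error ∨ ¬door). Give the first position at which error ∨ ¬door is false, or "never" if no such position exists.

2

Check error ∨ ¬door at each position in order: 0 ✓, 1 ✓.
At position 2 the labels are {beep, door, start}, so error ∨ ¬door is false there. This is the first violation.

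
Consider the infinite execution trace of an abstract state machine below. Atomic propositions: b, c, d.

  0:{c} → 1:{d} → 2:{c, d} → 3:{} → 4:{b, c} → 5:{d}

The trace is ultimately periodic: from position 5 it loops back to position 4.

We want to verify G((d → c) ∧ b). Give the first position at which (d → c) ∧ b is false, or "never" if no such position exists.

0

At position 0 the labels are {c}, so (d → c) ∧ b is false there. This is the first violation.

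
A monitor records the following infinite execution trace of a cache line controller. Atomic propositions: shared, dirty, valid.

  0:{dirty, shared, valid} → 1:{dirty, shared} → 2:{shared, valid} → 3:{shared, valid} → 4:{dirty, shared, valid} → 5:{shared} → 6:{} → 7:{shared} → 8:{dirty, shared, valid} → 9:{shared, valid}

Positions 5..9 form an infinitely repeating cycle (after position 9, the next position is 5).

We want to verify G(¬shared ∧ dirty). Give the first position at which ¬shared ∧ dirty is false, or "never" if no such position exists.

At position 0 the labels are {dirty, shared, valid}, so ¬shared ∧ dirty is false there. This is the first violation.

0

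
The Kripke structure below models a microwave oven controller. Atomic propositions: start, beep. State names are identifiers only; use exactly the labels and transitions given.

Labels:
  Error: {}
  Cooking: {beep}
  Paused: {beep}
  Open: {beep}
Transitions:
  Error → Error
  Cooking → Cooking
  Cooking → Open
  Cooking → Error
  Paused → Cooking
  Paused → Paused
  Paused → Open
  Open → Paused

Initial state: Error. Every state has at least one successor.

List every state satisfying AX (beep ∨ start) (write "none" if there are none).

{Paused, Open}

States satisfying beep ∨ start: {Cooking, Paused, Open}.
States satisfying AX (beep ∨ start): {Paused, Open}.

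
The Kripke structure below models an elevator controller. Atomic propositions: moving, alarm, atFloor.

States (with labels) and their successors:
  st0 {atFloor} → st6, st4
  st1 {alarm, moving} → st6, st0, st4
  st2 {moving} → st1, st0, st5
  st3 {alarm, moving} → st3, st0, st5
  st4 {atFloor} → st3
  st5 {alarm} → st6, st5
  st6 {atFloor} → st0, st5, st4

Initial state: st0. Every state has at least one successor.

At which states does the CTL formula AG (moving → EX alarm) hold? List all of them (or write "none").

{st0, st3, st4, st5, st6}

States satisfying moving → EX alarm: {st0, st2, st3, st4, st5, st6}.
States satisfying AG (moving → EX alarm): {st0, st3, st4, st5, st6}.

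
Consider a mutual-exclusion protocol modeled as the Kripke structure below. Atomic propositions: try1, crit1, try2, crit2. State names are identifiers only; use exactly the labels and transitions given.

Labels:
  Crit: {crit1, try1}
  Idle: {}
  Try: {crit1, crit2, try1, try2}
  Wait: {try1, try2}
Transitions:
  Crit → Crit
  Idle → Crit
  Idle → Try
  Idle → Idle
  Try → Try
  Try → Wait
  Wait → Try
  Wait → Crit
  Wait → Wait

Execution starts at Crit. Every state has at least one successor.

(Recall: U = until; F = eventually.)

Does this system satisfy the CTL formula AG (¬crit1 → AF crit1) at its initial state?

Holds

States satisfying ¬crit1 → AF crit1: {Crit, Try}.
States satisfying AG (¬crit1 → AF crit1): {Crit}.
Every state reachable from Crit satisfies ¬crit1 → AF crit1.
Crit ∈ Sat(AG (¬crit1 → AF crit1)).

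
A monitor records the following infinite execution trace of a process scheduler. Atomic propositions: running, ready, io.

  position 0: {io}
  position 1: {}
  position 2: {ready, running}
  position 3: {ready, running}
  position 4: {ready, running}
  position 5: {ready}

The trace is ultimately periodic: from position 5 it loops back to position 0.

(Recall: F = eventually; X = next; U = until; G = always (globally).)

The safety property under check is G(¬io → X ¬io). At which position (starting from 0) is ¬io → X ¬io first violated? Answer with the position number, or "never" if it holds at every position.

5

Check ¬io → X ¬io at each position in order: 0 ✓, 1 ✓, 2 ✓, 3 ✓, 4 ✓.
At position 5 the labels are {ready} and the next position 0 has {io}, so ¬io → X ¬io is false there. This is the first violation.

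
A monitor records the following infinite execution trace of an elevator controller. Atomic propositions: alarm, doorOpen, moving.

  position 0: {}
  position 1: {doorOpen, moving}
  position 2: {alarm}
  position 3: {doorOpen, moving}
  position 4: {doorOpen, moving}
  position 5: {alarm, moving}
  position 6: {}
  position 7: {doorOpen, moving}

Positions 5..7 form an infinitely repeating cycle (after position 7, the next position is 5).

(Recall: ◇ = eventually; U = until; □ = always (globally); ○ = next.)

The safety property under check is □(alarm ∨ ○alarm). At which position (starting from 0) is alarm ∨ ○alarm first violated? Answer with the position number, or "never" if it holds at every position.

At position 0 the labels are {} and the next position 1 has {doorOpen, moving}, so alarm ∨ ○alarm is false there. This is the first violation.

0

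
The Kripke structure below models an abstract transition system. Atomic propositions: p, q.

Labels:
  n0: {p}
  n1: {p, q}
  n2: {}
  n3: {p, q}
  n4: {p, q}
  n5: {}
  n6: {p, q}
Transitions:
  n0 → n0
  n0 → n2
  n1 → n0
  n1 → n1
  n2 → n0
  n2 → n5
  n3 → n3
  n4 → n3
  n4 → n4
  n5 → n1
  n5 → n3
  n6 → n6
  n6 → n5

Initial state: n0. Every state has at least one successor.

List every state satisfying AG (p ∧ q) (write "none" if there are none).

States satisfying p ∧ q: {n1, n3, n4, n6}.
States satisfying AG (p ∧ q): {n3, n4}.

{n3, n4}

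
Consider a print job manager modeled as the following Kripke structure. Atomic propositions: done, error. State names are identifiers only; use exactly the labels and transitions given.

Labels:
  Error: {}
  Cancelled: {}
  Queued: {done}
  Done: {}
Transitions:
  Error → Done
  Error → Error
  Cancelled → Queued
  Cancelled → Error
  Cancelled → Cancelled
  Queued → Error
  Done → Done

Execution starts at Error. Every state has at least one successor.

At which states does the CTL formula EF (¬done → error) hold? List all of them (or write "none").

{Cancelled, Queued}

States satisfying ¬done → error: {Queued}.
States satisfying EF (¬done → error): {Cancelled, Queued}.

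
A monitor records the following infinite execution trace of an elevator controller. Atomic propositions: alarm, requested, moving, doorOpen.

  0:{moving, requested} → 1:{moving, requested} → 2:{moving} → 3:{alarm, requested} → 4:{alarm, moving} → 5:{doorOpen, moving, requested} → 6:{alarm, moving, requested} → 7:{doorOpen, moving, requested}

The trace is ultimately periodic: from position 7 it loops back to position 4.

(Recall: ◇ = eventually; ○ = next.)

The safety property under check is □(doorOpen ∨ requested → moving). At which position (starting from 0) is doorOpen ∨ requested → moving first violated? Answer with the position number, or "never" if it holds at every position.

3

Check doorOpen ∨ requested → moving at each position in order: 0 ✓, 1 ✓, 2 ✓.
At position 3 the labels are {alarm, requested}, so doorOpen ∨ requested → moving is false there. This is the first violation.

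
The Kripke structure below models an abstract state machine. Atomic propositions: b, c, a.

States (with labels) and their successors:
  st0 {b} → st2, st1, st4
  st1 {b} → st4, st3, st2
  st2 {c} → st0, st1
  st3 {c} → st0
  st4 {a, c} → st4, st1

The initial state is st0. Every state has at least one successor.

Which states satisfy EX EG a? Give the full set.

States satisfying EG a: {st4}.
States satisfying EX EG a: {st0, st1, st4}.

{st0, st1, st4}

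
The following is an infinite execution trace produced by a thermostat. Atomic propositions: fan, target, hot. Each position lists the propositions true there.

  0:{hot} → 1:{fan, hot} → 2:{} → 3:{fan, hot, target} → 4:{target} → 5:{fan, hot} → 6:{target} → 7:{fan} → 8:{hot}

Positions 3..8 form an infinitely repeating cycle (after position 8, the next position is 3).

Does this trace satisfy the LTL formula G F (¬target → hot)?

Satisfied

F (¬target → hot) holds at every position 0..8, and those are all positions ever visited, so G F (¬target → hot) holds.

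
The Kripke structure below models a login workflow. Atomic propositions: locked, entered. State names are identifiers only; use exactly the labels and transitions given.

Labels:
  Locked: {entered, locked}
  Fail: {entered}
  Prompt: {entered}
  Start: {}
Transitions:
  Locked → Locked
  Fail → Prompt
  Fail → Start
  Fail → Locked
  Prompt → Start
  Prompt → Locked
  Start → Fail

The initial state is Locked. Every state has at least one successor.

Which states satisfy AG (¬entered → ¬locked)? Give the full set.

States satisfying ¬entered → ¬locked: {Locked, Fail, Prompt, Start}.
States satisfying AG (¬entered → ¬locked): {Locked, Fail, Prompt, Start}.

{Locked, Fail, Prompt, Start}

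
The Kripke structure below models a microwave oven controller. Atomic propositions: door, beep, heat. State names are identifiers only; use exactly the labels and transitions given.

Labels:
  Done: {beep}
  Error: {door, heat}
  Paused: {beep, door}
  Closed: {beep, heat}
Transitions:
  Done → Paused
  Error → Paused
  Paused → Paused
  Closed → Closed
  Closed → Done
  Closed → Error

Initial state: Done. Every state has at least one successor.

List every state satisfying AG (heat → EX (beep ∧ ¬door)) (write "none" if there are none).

{Done, Paused}

States satisfying heat → EX (beep ∧ ¬door): {Done, Paused, Closed}.
States satisfying AG (heat → EX (beep ∧ ¬door)): {Done, Paused}.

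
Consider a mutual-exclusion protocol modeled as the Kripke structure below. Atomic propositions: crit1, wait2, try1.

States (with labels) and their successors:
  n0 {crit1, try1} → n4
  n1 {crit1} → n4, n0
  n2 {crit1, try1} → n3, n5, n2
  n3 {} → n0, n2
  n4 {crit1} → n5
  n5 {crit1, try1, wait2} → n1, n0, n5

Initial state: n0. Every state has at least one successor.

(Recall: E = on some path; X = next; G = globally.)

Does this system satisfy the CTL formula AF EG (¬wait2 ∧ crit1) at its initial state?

Does not hold

States satisfying EG (¬wait2 ∧ crit1): {n2}.
States satisfying AF EG (¬wait2 ∧ crit1): {n2}.
There is a path from n0 along which EG (¬wait2 ∧ crit1) never holds.
n0 ∉ Sat(AF EG (¬wait2 ∧ crit1)).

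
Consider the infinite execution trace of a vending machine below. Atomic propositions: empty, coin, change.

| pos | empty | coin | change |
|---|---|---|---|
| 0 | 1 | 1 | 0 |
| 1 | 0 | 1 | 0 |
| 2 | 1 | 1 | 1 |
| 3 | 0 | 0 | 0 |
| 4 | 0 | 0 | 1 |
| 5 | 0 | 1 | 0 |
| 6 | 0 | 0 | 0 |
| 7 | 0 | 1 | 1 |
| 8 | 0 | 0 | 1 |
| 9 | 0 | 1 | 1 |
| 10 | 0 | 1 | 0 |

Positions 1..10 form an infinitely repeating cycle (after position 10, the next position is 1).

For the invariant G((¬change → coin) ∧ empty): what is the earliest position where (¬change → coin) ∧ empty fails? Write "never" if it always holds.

Check (¬change → coin) ∧ empty at each position in order: 0 ✓.
At position 1 the labels are {coin}, so (¬change → coin) ∧ empty is false there. This is the first violation.

1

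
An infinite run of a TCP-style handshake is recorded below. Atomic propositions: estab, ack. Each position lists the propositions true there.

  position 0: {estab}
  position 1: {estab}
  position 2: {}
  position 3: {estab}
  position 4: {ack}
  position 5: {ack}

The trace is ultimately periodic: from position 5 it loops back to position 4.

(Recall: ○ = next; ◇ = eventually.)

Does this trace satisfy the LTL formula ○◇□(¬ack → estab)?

Holds

The position after 0 is 1; ◇□(¬ack → estab) is true there.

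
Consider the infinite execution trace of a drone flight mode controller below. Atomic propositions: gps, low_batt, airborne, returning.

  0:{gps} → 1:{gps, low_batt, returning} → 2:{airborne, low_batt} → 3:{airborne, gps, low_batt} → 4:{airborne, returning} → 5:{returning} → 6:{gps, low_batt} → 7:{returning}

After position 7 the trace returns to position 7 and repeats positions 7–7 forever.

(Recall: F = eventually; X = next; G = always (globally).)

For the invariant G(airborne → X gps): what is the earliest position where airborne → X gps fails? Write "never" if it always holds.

3

Check airborne → X gps at each position in order: 0 ✓, 1 ✓, 2 ✓.
At position 3 the labels are {airborne, gps, low_batt} and the next position 4 has {airborne, returning}, so airborne → X gps is false there. This is the first violation.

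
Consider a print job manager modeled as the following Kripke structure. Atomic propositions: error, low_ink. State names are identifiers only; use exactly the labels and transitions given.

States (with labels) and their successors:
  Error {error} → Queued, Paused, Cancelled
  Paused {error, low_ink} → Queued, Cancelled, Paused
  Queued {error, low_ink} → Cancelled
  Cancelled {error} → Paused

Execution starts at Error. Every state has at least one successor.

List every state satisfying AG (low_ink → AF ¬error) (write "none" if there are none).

none

States satisfying low_ink → AF ¬error: {Error, Cancelled}.
States satisfying AG (low_ink → AF ¬error): ∅.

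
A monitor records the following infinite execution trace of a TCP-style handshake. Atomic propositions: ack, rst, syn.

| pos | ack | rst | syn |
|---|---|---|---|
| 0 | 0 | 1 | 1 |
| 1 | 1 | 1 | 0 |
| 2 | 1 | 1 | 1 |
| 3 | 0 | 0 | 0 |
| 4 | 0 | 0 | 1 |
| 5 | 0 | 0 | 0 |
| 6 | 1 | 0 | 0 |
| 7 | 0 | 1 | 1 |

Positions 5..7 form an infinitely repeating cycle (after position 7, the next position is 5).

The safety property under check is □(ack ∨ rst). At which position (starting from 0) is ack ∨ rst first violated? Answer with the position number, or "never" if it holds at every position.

3

Check ack ∨ rst at each position in order: 0 ✓, 1 ✓, 2 ✓.
At position 3 the labels are {}, so ack ∨ rst is false there. This is the first violation.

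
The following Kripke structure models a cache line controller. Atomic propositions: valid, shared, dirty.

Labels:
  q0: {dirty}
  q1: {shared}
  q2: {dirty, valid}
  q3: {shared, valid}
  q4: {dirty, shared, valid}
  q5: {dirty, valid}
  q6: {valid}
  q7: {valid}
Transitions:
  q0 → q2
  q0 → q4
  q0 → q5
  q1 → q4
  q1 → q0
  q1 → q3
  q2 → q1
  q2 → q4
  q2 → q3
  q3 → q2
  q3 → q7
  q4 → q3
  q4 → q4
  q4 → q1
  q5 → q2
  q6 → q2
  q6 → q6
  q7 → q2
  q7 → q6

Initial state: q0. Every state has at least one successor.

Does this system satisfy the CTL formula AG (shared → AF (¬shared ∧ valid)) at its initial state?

States satisfying shared → AF (¬shared ∧ valid): {q0, q2, q3, q5, q6, q7}.
States satisfying AG (shared → AF (¬shared ∧ valid)): ∅.
q1 is reachable from q0 and violates shared → AF (¬shared ∧ valid), so AG fails at q0.
q0 ∉ Sat(AG (shared → AF (¬shared ∧ valid))).

Does not hold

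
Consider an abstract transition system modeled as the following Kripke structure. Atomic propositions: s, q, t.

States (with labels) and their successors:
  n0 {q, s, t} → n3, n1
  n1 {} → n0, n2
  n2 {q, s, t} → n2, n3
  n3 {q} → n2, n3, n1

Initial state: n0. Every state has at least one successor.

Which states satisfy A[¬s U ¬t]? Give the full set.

{n1, n3}

States satisfying ¬s: {n1, n3}.
States satisfying ¬t: {n1, n3}.
States satisfying A[¬s U ¬t]: {n1, n3}.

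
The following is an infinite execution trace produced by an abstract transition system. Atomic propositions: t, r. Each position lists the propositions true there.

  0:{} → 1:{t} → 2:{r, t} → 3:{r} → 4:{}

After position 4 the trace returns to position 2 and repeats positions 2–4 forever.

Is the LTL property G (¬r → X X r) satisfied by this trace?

Satisfied

¬r → X X r holds at every position 0..4, and those are all positions ever visited, so G (¬r → X X r) holds.
Positions where ¬r holds: 0, 1, 4.
Check X X r at each: 0→ok, 1→ok, 4→ok.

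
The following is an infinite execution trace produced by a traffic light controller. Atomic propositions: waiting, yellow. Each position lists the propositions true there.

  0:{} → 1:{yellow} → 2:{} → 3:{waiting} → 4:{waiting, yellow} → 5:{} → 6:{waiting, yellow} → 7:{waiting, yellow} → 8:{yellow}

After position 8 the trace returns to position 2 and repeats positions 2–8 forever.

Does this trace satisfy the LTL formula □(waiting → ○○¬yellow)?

Does not hold

waiting → ○○¬yellow must hold at every position from 0 onward. It fails at position 4, so □(waiting → ○○¬yellow) is false.
Positions where waiting holds: 3, 4, 6, 7.
Check ○○¬yellow at each: 3→ok, 4→fails, 6→fails, 7→ok.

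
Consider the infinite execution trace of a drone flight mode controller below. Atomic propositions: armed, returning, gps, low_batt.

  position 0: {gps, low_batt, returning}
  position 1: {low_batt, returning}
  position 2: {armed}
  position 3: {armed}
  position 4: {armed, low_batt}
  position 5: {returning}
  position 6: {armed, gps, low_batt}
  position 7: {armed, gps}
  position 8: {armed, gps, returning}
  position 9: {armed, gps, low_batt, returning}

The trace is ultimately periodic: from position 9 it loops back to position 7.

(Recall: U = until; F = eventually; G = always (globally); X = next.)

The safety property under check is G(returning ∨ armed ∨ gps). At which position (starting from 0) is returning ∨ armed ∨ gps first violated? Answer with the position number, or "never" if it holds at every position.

returning ∨ armed ∨ gps holds at every position 0..9, and those are all the positions the trace ever visits, so the invariant G(returning ∨ armed ∨ gps) is never violated.

never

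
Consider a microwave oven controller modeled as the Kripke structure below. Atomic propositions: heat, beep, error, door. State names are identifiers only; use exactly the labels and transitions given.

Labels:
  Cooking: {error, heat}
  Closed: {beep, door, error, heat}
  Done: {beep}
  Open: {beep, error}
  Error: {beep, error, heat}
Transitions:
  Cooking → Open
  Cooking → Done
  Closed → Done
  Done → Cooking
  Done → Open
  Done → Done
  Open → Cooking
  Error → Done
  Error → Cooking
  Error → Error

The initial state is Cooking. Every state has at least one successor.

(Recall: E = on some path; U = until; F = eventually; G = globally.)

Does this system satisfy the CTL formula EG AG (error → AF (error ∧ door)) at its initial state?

Does not hold

States satisfying AG (error → AF (error ∧ door)): ∅.
States satisfying EG AG (error → AF (error ∧ door)): ∅.
No suitable path/successor from Cooking witnesses the formula.
Cooking ∉ Sat(EG AG (error → AF (error ∧ door))).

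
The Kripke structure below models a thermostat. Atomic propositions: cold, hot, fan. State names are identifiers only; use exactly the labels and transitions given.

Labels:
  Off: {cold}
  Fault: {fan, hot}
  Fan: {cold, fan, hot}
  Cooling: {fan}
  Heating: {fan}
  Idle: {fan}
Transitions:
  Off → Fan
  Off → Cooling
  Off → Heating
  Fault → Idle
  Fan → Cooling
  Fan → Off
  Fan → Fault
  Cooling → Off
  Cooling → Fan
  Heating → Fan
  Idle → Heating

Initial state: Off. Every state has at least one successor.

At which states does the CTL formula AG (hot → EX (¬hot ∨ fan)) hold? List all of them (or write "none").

States satisfying hot → EX (¬hot ∨ fan): {Off, Fault, Fan, Cooling, Heating, Idle}.
States satisfying AG (hot → EX (¬hot ∨ fan)): {Off, Fault, Fan, Cooling, Heating, Idle}.

{Off, Fault, Fan, Cooling, Heating, Idle}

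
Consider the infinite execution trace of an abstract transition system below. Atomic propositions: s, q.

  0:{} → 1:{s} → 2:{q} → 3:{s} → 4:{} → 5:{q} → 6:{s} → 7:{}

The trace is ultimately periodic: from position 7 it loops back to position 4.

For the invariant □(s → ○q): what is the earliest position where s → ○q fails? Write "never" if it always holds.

Check s → ○q at each position in order: 0 ✓, 1 ✓, 2 ✓.
At position 3 the labels are {s} and the next position 4 has {}, so s → ○q is false there. This is the first violation.

3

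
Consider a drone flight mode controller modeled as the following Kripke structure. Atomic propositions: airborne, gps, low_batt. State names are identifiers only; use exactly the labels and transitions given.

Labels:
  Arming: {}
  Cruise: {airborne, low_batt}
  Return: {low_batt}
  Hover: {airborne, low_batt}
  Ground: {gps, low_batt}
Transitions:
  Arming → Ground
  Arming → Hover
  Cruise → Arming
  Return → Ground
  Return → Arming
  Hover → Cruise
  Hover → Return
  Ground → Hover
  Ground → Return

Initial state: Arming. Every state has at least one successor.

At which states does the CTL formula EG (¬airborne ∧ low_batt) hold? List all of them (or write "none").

{Return, Ground}

States satisfying ¬airborne ∧ low_batt: {Return, Ground}.
States satisfying EG (¬airborne ∧ low_batt): {Return, Ground}.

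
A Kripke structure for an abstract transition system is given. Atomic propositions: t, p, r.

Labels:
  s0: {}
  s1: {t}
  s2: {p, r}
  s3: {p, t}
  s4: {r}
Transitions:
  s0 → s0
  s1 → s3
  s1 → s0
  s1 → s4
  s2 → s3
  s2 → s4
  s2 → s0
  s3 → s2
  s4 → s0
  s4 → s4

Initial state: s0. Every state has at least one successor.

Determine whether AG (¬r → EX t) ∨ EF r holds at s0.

States satisfying ¬r → EX t: {s1, s2, s4}.
States satisfying AG (¬r → EX t): ∅.
States satisfying r: {s2, s4}.
States satisfying EF r: {s1, s2, s3, s4}.
States satisfying AG (¬r → EX t) ∨ EF r: {s1, s2, s3, s4}.
s0 ∉ Sat(AG (¬r → EX t) ∨ EF r).

Violated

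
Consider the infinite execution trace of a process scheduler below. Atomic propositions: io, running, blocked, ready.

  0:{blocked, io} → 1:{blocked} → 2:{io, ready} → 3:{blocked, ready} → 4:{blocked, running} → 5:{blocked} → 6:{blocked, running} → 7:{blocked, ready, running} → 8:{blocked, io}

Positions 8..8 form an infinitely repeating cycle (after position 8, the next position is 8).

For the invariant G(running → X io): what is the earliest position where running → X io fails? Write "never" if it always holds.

4

Check running → X io at each position in order: 0 ✓, 1 ✓, 2 ✓, 3 ✓.
At position 4 the labels are {blocked, running} and the next position 5 has {blocked}, so running → X io is false there. This is the first violation.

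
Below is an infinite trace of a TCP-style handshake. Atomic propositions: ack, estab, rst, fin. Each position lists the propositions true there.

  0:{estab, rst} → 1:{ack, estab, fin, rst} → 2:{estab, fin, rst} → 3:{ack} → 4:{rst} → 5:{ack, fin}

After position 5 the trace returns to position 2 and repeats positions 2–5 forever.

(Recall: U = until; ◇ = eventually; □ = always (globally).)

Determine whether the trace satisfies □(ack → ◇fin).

Holds

ack → ◇fin holds at every position 0..5, and those are all positions ever visited, so □(ack → ◇fin) holds.
Positions where ack holds: 1, 3, 5.
Check ◇fin at each: 1→ok, 3→ok, 5→ok.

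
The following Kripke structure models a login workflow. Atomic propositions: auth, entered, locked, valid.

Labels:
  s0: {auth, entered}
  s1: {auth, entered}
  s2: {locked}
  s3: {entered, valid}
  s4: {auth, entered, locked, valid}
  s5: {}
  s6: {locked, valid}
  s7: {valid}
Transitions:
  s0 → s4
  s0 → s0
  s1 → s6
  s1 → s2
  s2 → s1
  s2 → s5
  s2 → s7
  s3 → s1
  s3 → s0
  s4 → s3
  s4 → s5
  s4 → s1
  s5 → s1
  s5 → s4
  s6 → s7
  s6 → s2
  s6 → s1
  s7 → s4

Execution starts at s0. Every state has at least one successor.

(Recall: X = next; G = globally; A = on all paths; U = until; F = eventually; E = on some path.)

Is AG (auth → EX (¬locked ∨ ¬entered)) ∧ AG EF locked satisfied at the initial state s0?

Satisfied

States satisfying auth → EX (¬locked ∨ ¬entered): {s0, s1, s2, s3, s4, s5, s6, s7}.
States satisfying AG (auth → EX (¬locked ∨ ¬entered)): {s0, s1, s2, s3, s4, s5, s6, s7}.
States satisfying EF locked: {s0, s1, s2, s3, s4, s5, s6, s7}.
States satisfying AG EF locked: {s0, s1, s2, s3, s4, s5, s6, s7}.
States satisfying AG (auth → EX (¬locked ∨ ¬entered)) ∧ AG EF locked: {s0, s1, s2, s3, s4, s5, s6, s7}.
s0 ∈ Sat(AG (auth → EX (¬locked ∨ ¬entered)) ∧ AG EF locked).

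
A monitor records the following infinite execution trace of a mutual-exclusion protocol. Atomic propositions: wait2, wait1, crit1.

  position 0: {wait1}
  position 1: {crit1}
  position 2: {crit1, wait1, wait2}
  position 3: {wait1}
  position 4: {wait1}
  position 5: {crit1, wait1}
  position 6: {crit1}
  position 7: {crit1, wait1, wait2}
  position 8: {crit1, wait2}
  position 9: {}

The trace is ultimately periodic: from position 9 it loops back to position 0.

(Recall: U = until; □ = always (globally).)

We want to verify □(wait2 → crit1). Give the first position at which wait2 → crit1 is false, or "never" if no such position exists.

never

wait2 → crit1 holds at every position 0..9, and those are all the positions the trace ever visits, so the invariant □(wait2 → crit1) is never violated.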